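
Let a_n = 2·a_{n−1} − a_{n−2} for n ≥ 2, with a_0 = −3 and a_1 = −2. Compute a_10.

7

With companion matrix Q = [[2, −1], [1, 0]], [a_n, a_{n−1}]ᵀ = Q·[a_{n−1}, a_{n−2}]ᵀ, so [a_10, a_9]ᵀ = Q⁹·[a_1, a_0]ᵀ.
Q⁹ = [[10, −9], [9, −8]], giving [a_10, a_9]ᵀ = [[7], [6]].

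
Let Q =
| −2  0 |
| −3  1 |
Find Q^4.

tr Q = −1 and det Q = −2, so the characteristic polynomial is λ² − (−1)λ + (−2) with roots 1 and −2.
Eigenvectors give P = [[0, 1], [−1, 1]] with P⁻¹ = [[1, −1], [1, 0]], and Q = P·diag(1, −2)·P⁻¹.
Then Q^4 = P·diag(1, 16)·P⁻¹ = [[0, 16], [−1, 16]] · [[1, −1], [1, 0]] = [[16, 0], [15, 1]].

[[16, 0], [15, 1]]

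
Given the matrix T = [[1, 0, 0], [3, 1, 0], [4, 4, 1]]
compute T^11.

T = I + N where N = [[0, 0, 0], [3, 0, 0], [4, 4, 0]] is strictly lower-triangular, so N^3 = 0.
(I + N)^11 = I + 11·N + 55·N^2 = [[1, 0, 0], [33, 1, 0], [704, 44, 1]].

[[1, 0, 0], [33, 1, 0], [704, 44, 1]]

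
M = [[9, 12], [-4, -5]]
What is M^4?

[[321, 480], [-160, -239]]

tr M = 4 and det M = 3, so the characteristic polynomial is λ² − (4)λ + (3) with roots 1 and 3.
Eigenvectors give P = [[3, 2], [-2, -1]] with P⁻¹ = [[-1, -2], [2, 3]], and M = P·diag(1, 3)·P⁻¹.
Then M^4 = P·diag(1, 81)·P⁻¹ = [[3, 162], [-2, -81]] · [[-1, -2], [2, 3]] = [[321, 480], [-160, -239]].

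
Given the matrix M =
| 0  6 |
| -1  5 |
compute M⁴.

[[-114, 390], [-65, 211]]

tr M = 5 and det M = 6, so the characteristic polynomial is λ² − (5)λ + (6) with roots 2 and 3.
Eigenvectors give P = [[-3, 2], [-1, 1]] with P⁻¹ = [[-1, 2], [-1, 3]], and M = P·diag(2, 3)·P⁻¹.
Then M⁴ = P·diag(16, 81)·P⁻¹ = [[-48, 162], [-16, 81]] · [[-1, 2], [-1, 3]] = [[-114, 390], [-65, 211]].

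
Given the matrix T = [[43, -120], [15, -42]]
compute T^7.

tr T = 1 and det T = -6, so the characteristic polynomial is λ² − (1)λ + (-6) with roots 3 and -2.
Eigenvectors give P = [[3, -8], [1, -3]] with P⁻¹ = [[3, -8], [1, -3]], and T = P·diag(3, -2)·P⁻¹.
Then T^7 = P·diag(2187, -128)·P⁻¹ = [[6561, 1024], [2187, 384]] · [[3, -8], [1, -3]] = [[20707, -55560], [6945, -18648]].

[[20707, -55560], [6945, -18648]]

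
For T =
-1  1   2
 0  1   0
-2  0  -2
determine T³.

T² = [[-3, 0, -6], [0, 1, 0], [6, -2, 0]]
T³ = [[15, -3, 6], [0, 1, 0], [-6, 4, 12]]

[[15, -3, 6], [0, 1, 0], [-6, 4, 12]]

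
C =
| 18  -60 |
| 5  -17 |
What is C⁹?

tr C = 1 and det C = -6, so the characteristic polynomial is λ² − (1)λ + (-6) with roots -2 and 3.
Eigenvectors give P = [[-3, -4], [-1, -1]] with P⁻¹ = [[1, -4], [-1, 3]], and C = P·diag(-2, 3)·P⁻¹.
Then C⁹ = P·diag(-512, 19683)·P⁻¹ = [[1536, -78732], [512, -19683]] · [[1, -4], [-1, 3]] = [[80268, -242340], [20195, -61097]].

[[80268, -242340], [20195, -61097]]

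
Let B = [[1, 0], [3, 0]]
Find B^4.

B^2 = [[1, 0], [3, 0]]
B^3 = [[1, 0], [3, 0]]
B^4 = [[1, 0], [3, 0]]

[[1, 0], [3, 0]]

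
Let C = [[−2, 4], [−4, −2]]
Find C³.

[[88, −16], [16, 88]]

C² = [[−12, −16], [16, −12]]
C³ = [[88, −16], [16, 88]]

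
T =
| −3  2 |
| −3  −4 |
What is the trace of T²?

13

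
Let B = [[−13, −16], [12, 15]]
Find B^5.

[[−733, −976], [732, 975]]

tr B = 2 and det B = −3, so the characteristic polynomial is λ² − (2)λ + (−3) with roots −1 and 3.
Eigenvectors give P = [[4, −1], [−3, 1]] with P⁻¹ = [[1, 1], [3, 4]], and B = P·diag(−1, 3)·P⁻¹.
Then B^5 = P·diag(−1, 243)·P⁻¹ = [[−4, −243], [3, 243]] · [[1, 1], [3, 4]] = [[−733, −976], [732, 975]].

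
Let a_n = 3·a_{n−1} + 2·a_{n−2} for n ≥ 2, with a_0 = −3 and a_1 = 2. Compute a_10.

25116

With companion matrix B = [[3, 2], [1, 0]], [a_n, a_{n−1}]ᵀ = B·[a_{n−1}, a_{n−2}]ᵀ, so [a_10, a_9]ᵀ = B^9·[a_1, a_0]ᵀ.
B^9 = [[79647, 44726], [22363, 12558]], giving [a_10, a_9]ᵀ = [[25116], [7052]].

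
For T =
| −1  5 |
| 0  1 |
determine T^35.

[[−1, 5], [0, 1]]

T² = I (check: tr T = 0 and det T = −1), so T^35 = T since 35 is odd.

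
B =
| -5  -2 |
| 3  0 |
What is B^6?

tr B = -5 and det B = 6, so the characteristic polynomial is λ² − (-5)λ + (6) with roots -2 and -3.
Eigenvectors give P = [[-2, -1], [3, 1]] with P⁻¹ = [[1, 1], [-3, -2]], and B = P·diag(-2, -3)·P⁻¹.
Then B^6 = P·diag(64, 729)·P⁻¹ = [[-128, -729], [192, 729]] · [[1, 1], [-3, -2]] = [[2059, 1330], [-1995, -1266]].

[[2059, 1330], [-1995, -1266]]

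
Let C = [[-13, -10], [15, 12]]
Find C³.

tr C = -1 and det C = -6, so the characteristic polynomial is λ² − (-1)λ + (-6) with roots -3 and 2.
Eigenvectors give P = [[1, 2], [-1, -3]] with P⁻¹ = [[3, 2], [-1, -1]], and C = P·diag(-3, 2)·P⁻¹.
Then C³ = P·diag(-27, 8)·P⁻¹ = [[-27, 16], [27, -24]] · [[3, 2], [-1, -1]] = [[-97, -70], [105, 78]].

[[-97, -70], [105, 78]]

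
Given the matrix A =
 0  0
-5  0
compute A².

A is strictly triangular, hence nilpotent: A² = 0, so A² = 0.

[[0, 0], [0, 0]]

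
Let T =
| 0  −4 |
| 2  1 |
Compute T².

[[−8, −4], [2, −7]]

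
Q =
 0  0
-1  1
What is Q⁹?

Q² = Q (a projection; rank 1, trace 1), so Q⁹ = Q.

[[0, 0], [-1, 1]]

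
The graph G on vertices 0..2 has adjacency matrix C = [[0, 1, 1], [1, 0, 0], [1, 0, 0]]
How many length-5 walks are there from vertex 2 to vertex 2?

The number of length-5 walks from vertex 2 to vertex 2 is entry (2,2) of C^5, where C is the adjacency matrix.
C^2 = [[2, 0, 0], [0, 1, 1], [0, 1, 1]]
C^3 = [[0, 2, 2], [2, 0, 0], [2, 0, 0]]
C^4 = [[4, 0, 0], [0, 2, 2], [0, 2, 2]]
C^5 = [[0, 4, 4], [4, 0, 0], [4, 0, 0]]

0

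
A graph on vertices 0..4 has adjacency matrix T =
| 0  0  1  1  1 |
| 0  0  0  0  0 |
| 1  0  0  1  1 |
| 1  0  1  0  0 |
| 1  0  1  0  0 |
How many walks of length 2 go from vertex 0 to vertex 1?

0

The number of length-2 walks from vertex 0 to vertex 1 is entry (0,1) of T^2, where T is the adjacency matrix.
T^2 = [[3, 0, 2, 1, 1], [0, 0, 0, 0, 0], [2, 0, 3, 1, 1], [1, 0, 1, 2, 2], [1, 0, 1, 2, 2]]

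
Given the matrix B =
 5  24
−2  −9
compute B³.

tr B = −4 and det B = 3, so the characteristic polynomial is λ² − (−4)λ + (3) with roots −3 and −1.
Eigenvectors give P = [[−3, −4], [1, 1]] with P⁻¹ = [[1, 4], [−1, −3]], and B = P·diag(−3, −1)·P⁻¹.
Then B³ = P·diag(−27, −1)·P⁻¹ = [[81, 4], [−27, −1]] · [[1, 4], [−1, −3]] = [[77, 312], [−26, −105]].

[[77, 312], [−26, −105]]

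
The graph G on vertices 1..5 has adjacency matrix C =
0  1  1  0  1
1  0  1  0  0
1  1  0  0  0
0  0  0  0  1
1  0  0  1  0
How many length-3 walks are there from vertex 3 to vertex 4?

1

The number of length-3 walks from vertex 3 to vertex 4 is entry (3,4) of C^3, where C is the adjacency matrix.
C^2 = [[3, 1, 1, 1, 0], [1, 2, 1, 0, 1], [1, 1, 2, 0, 1], [1, 0, 0, 1, 0], [0, 1, 1, 0, 2]]
C^3 = [[2, 4, 4, 0, 4], [4, 2, 3, 1, 1], [4, 3, 2, 1, 1], [0, 1, 1, 0, 2], [4, 1, 1, 2, 0]]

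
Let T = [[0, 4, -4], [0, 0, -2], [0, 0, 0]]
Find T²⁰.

T is strictly triangular, hence nilpotent: T³ = 0, so T²⁰ = 0.

[[0, 0, 0], [0, 0, 0], [0, 0, 0]]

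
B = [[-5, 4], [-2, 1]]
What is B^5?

[[-485, 484], [-242, 241]]

tr B = -4 and det B = 3, so the characteristic polynomial is λ² − (-4)λ + (3) with roots -1 and -3.
Eigenvectors give P = [[-1, 2], [-1, 1]] with P⁻¹ = [[1, -2], [1, -1]], and B = P·diag(-1, -3)·P⁻¹.
Then B^5 = P·diag(-1, -243)·P⁻¹ = [[1, -486], [1, -243]] · [[1, -2], [1, -1]] = [[-485, 484], [-242, 241]].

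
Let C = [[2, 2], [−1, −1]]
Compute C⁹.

C² = C (a projection; rank 1, trace 1), so C⁹ = C.

[[2, 2], [−1, −1]]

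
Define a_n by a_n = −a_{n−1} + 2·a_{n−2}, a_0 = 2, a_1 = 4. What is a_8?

−168

With companion matrix Q = [[−1, 2], [1, 0]], [a_n, a_{n−1}]ᵀ = Q·[a_{n−1}, a_{n−2}]ᵀ, so [a_8, a_7]ᵀ = Q⁷·[a_1, a_0]ᵀ.
Q⁷ = [[−85, 86], [43, −42]], giving [a_8, a_7]ᵀ = [[−168], [88]].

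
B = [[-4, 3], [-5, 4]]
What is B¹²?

[[1, 0], [0, 1]]

B² = I (check: tr B = 0 and det B = -1), so B¹² = I since 12 is even.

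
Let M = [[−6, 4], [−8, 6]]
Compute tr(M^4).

tr M = 0 and det M = −4, so the characteristic polynomial is λ² − (0)λ + (−4) with roots −2 and 2.
Eigenvectors give P = [[1, −1], [1, −2]] with P⁻¹ = [[2, −1], [1, −1]], and M = P·diag(−2, 2)·P⁻¹.
Then M^4 = P·diag(16, 16)·P⁻¹ = [[16, −16], [16, −32]] · [[2, −1], [1, −1]] = [[16, 0], [0, 16]].

32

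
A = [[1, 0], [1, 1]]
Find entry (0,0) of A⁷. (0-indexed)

A = I + N where N = [[0, 0], [1, 0]] is strictly lower-triangular, so N² = 0.
(I + N)⁷ = I + 7·N = [[1, 0], [7, 1]].

1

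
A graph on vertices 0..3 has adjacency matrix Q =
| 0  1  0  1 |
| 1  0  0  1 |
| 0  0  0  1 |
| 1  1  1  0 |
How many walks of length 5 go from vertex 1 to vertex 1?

The number of length-5 walks from vertex 1 to vertex 1 is entry (1,1) of Q⁵, where Q is the adjacency matrix.
Q² = [[2, 1, 1, 1], [1, 2, 1, 1], [1, 1, 1, 0], [1, 1, 0, 3]]
Q³ = [[2, 3, 1, 4], [3, 2, 1, 4], [1, 1, 0, 3], [4, 4, 3, 2]]
Q⁴ = [[7, 6, 4, 6], [6, 7, 4, 6], [4, 4, 3, 2], [6, 6, 2, 11]]
Q⁵ = [[12, 13, 6, 17], [13, 12, 6, 17], [6, 6, 2, 11], [17, 17, 11, 14]]

12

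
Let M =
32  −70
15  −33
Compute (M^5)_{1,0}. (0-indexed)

tr M = −1 and det M = −6, so the characteristic polynomial is λ² − (−1)λ + (−6) with roots −3 and 2.
Eigenvectors give P = [[2, 7], [1, 3]] with P⁻¹ = [[−3, 7], [1, −2]], and M = P·diag(−3, 2)·P⁻¹.
Then M^5 = P·diag(−243, 32)·P⁻¹ = [[−486, 224], [−243, 96]] · [[−3, 7], [1, −2]] = [[1682, −3850], [825, −1893]].

825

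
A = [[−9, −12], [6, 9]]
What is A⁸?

tr A = 0 and det A = −9, so the characteristic polynomial is λ² − (0)λ + (−9) with roots −3 and 3.
Eigenvectors give P = [[−2, −1], [1, 1]] with P⁻¹ = [[−1, −1], [1, 2]], and A = P·diag(−3, 3)·P⁻¹.
Then A⁸ = P·diag(6561, 6561)·P⁻¹ = [[−13122, −6561], [6561, 6561]] · [[−1, −1], [1, 2]] = [[6561, 0], [0, 6561]].

[[6561, 0], [0, 6561]]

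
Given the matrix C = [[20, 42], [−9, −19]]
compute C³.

[[62, 126], [−27, −55]]

tr C = 1 and det C = −2, so the characteristic polynomial is λ² − (1)λ + (−2) with roots −1 and 2.
Eigenvectors give P = [[−2, 7], [1, −3]] with P⁻¹ = [[3, 7], [1, 2]], and C = P·diag(−1, 2)·P⁻¹.
Then C³ = P·diag(−1, 8)·P⁻¹ = [[2, 56], [−1, −24]] · [[3, 7], [1, 2]] = [[62, 126], [−27, −55]].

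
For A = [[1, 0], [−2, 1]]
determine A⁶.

A = I + N where N = [[0, 0], [−2, 0]] is strictly lower-triangular, so N² = 0.
(I + N)⁶ = I + 6·N = [[1, 0], [−12, 1]].

[[1, 0], [−12, 1]]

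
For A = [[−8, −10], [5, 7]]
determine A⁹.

tr A = −1 and det A = −6, so the characteristic polynomial is λ² − (−1)λ + (−6) with roots −3 and 2.
Eigenvectors give P = [[2, 1], [−1, −1]] with P⁻¹ = [[1, 1], [−1, −2]], and A = P·diag(−3, 2)·P⁻¹.
Then A⁹ = P·diag(−19683, 512)·P⁻¹ = [[−39366, 512], [19683, −512]] · [[1, 1], [−1, −2]] = [[−39878, −40390], [20195, 20707]].

[[−39878, −40390], [20195, 20707]]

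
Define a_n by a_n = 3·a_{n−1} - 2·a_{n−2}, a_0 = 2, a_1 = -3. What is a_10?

-5113

With companion matrix A = [[3, -2], [1, 0]], [a_n, a_{n−1}]ᵀ = A·[a_{n−1}, a_{n−2}]ᵀ, so [a_10, a_9]ᵀ = A⁹·[a_1, a_0]ᵀ.
A⁹ = [[1023, -1022], [511, -510]], giving [a_10, a_9]ᵀ = [[-5113], [-2553]].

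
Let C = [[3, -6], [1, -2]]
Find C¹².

C² = C (a projection; rank 1, trace 1), so C¹² = C.

[[3, -6], [1, -2]]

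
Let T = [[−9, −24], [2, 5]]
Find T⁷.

tr T = −4 and det T = 3, so the characteristic polynomial is λ² − (−4)λ + (3) with roots −1 and −3.
Eigenvectors give P = [[3, −4], [−1, 1]] with P⁻¹ = [[−1, −4], [−1, −3]], and T = P·diag(−1, −3)·P⁻¹.
Then T⁷ = P·diag(−1, −2187)·P⁻¹ = [[−3, 8748], [1, −2187]] · [[−1, −4], [−1, −3]] = [[−8745, −26232], [2186, 6557]].

[[−8745, −26232], [2186, 6557]]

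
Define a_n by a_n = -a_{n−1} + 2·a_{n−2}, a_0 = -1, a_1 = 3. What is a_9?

683

With companion matrix A = [[-1, 2], [1, 0]], [a_n, a_{n−1}]ᵀ = A·[a_{n−1}, a_{n−2}]ᵀ, so [a_9, a_8]ᵀ = A⁸·[a_1, a_0]ᵀ.
A⁸ = [[171, -170], [-85, 86]], giving [a_9, a_8]ᵀ = [[683], [-341]].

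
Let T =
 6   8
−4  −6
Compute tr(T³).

0

tr T = 0 and det T = −4, so the characteristic polynomial is λ² − (0)λ + (−4) with roots 2 and −2.
Eigenvectors give P = [[2, −1], [−1, 1]] with P⁻¹ = [[1, 1], [1, 2]], and T = P·diag(2, −2)·P⁻¹.
Then T³ = P·diag(8, −8)·P⁻¹ = [[16, 8], [−8, −8]] · [[1, 1], [1, 2]] = [[24, 32], [−16, −24]].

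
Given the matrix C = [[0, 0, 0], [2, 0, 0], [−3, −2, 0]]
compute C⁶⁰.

[[0, 0, 0], [0, 0, 0], [0, 0, 0]]

C is strictly triangular, hence nilpotent: C³ = 0, so C⁶⁰ = 0.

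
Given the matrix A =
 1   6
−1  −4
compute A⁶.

[[−125, −378], [63, 190]]

tr A = −3 and det A = 2, so the characteristic polynomial is λ² − (−3)λ + (2) with roots −1 and −2.
Eigenvectors give P = [[3, −2], [−1, 1]] with P⁻¹ = [[1, 2], [1, 3]], and A = P·diag(−1, −2)·P⁻¹.
Then A⁶ = P·diag(1, 64)·P⁻¹ = [[3, −128], [−1, 64]] · [[1, 2], [1, 3]] = [[−125, −378], [63, 190]].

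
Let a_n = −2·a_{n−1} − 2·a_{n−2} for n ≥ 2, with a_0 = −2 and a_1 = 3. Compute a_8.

With companion matrix A = [[−2, −2], [1, 0]], [a_n, a_{n−1}]ᵀ = A·[a_{n−1}, a_{n−2}]ᵀ, so [a_8, a_7]ᵀ = A^7·[a_1, a_0]ᵀ.
A^7 = [[0, 16], [−8, −16]], giving [a_8, a_7]ᵀ = [[−32], [8]].

−32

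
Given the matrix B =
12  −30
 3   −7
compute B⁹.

[[192222, −575130], [57513, −172027]]

tr B = 5 and det B = 6, so the characteristic polynomial is λ² − (5)λ + (6) with roots 3 and 2.
Eigenvectors give P = [[10, 3], [3, 1]] with P⁻¹ = [[1, −3], [−3, 10]], and B = P·diag(3, 2)·P⁻¹.
Then B⁹ = P·diag(19683, 512)·P⁻¹ = [[196830, 1536], [59049, 512]] · [[1, −3], [−3, 10]] = [[192222, −575130], [57513, −172027]].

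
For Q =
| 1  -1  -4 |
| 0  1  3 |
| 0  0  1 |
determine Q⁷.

Q = I + N where N = [[0, -1, -4], [0, 0, 3], [0, 0, 0]] is strictly upper-triangular, so N³ = 0.
(I + N)⁷ = I + 7·N + 21·N² = [[1, -7, -91], [0, 1, 21], [0, 0, 1]].

[[1, -7, -91], [0, 1, 21], [0, 0, 1]]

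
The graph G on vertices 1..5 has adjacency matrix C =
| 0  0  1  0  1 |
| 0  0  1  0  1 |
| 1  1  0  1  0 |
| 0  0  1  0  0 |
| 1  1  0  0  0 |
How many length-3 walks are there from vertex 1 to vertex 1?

The number of length-3 walks from vertex 1 to vertex 1 is entry (1,1) of C³, where C is the adjacency matrix.
C² = [[2, 2, 0, 1, 0], [2, 2, 0, 1, 0], [0, 0, 3, 0, 2], [1, 1, 0, 1, 0], [0, 0, 2, 0, 2]]
C³ = [[0, 0, 5, 0, 4], [0, 0, 5, 0, 4], [5, 5, 0, 3, 0], [0, 0, 3, 0, 2], [4, 4, 0, 2, 0]]

0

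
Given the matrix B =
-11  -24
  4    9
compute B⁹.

[[-59051, -118104], [19684, 39369]]

tr B = -2 and det B = -3, so the characteristic polynomial is λ² − (-2)λ + (-3) with roots -3 and 1.
Eigenvectors give P = [[3, -2], [-1, 1]] with P⁻¹ = [[1, 2], [1, 3]], and B = P·diag(-3, 1)·P⁻¹.
Then B⁹ = P·diag(-19683, 1)·P⁻¹ = [[-59049, -2], [19683, 1]] · [[1, 2], [1, 3]] = [[-59051, -118104], [19684, 39369]].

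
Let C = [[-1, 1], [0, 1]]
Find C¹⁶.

C² = I (check: tr C = 0 and det C = -1), so C¹⁶ = I since 16 is even.

[[1, 0], [0, 1]]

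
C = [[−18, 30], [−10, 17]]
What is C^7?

[[−9132, 13890], [−4630, 7073]]

tr C = −1 and det C = −6, so the characteristic polynomial is λ² − (−1)λ + (−6) with roots 2 and −3.
Eigenvectors give P = [[−3, −2], [−2, −1]] with P⁻¹ = [[1, −2], [−2, 3]], and C = P·diag(2, −3)·P⁻¹.
Then C^7 = P·diag(128, −2187)·P⁻¹ = [[−384, 4374], [−256, 2187]] · [[1, −2], [−2, 3]] = [[−9132, 13890], [−4630, 7073]].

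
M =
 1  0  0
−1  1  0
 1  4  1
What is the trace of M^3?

3

M = I + N where N = [[0, 0, 0], [−1, 0, 0], [1, 4, 0]] is strictly lower-triangular, so N^3 = 0.
(I + N)^3 = I + 3·N + 3·N^2 = [[1, 0, 0], [−3, 1, 0], [−9, 12, 1]].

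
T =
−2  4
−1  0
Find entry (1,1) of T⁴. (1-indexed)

T² = [[0, −8], [2, −4]]
T³ = [[8, 0], [0, 8]]
T⁴ = [[−16, 32], [−8, 0]]

−16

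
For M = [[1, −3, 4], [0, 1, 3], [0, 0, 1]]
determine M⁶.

[[1, −18, −111], [0, 1, 18], [0, 0, 1]]

M = I + N where N = [[0, −3, 4], [0, 0, 3], [0, 0, 0]] is strictly upper-triangular, so N³ = 0.
(I + N)⁶ = I + 6·N + 15·N² = [[1, −18, −111], [0, 1, 18], [0, 0, 1]].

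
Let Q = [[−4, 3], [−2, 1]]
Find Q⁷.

[[−382, 381], [−254, 253]]

tr Q = −3 and det Q = 2, so the characteristic polynomial is λ² − (−3)λ + (2) with roots −1 and −2.
Eigenvectors give P = [[−1, 3], [−1, 2]] with P⁻¹ = [[2, −3], [1, −1]], and Q = P·diag(−1, −2)·P⁻¹.
Then Q⁷ = P·diag(−1, −128)·P⁻¹ = [[1, −384], [1, −256]] · [[2, −3], [1, −1]] = [[−382, 381], [−254, 253]].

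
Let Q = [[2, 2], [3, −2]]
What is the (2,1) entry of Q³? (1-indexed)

Q² = [[10, 0], [0, 10]]
Q³ = [[20, 20], [30, −20]]

30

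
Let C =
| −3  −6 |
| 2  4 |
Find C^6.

C² = C (a projection; rank 1, trace 1), so C^6 = C.

[[−3, −6], [2, 4]]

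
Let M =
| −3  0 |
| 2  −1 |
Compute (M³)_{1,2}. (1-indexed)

0

M² = [[9, 0], [−8, 1]]
M³ = [[−27, 0], [26, −1]]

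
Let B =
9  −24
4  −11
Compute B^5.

[[489, −1464], [244, −731]]

tr B = −2 and det B = −3, so the characteristic polynomial is λ² − (−2)λ + (−3) with roots 1 and −3.
Eigenvectors give P = [[3, 2], [1, 1]] with P⁻¹ = [[1, −2], [−1, 3]], and B = P·diag(1, −3)·P⁻¹.
Then B^5 = P·diag(1, −243)·P⁻¹ = [[3, −486], [1, −243]] · [[1, −2], [−1, 3]] = [[489, −1464], [244, −731]].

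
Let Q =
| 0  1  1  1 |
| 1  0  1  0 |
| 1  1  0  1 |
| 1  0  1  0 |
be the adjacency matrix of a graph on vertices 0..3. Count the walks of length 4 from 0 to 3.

9

The number of length-4 walks from vertex 0 to vertex 3 is entry (0,3) of Q⁴, where Q is the adjacency matrix.
Q² = [[3, 1, 2, 1], [1, 2, 1, 2], [2, 1, 3, 1], [1, 2, 1, 2]]
Q³ = [[4, 5, 5, 5], [5, 2, 5, 2], [5, 5, 4, 5], [5, 2, 5, 2]]
Q⁴ = [[15, 9, 14, 9], [9, 10, 9, 10], [14, 9, 15, 9], [9, 10, 9, 10]]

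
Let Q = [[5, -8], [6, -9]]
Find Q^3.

tr Q = -4 and det Q = 3, so the characteristic polynomial is λ² − (-4)λ + (3) with roots -3 and -1.
Eigenvectors give P = [[1, -4], [1, -3]] with P⁻¹ = [[-3, 4], [-1, 1]], and Q = P·diag(-3, -1)·P⁻¹.
Then Q^3 = P·diag(-27, -1)·P⁻¹ = [[-27, 4], [-27, 3]] · [[-3, 4], [-1, 1]] = [[77, -104], [78, -105]].

[[77, -104], [78, -105]]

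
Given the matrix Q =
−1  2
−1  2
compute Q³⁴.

Q² = Q (a projection; rank 1, trace 1), so Q³⁴ = Q.

[[−1, 2], [−1, 2]]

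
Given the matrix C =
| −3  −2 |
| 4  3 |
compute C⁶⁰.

C² = I (check: tr C = 0 and det C = −1), so C⁶⁰ = I since 60 is even.

[[1, 0], [0, 1]]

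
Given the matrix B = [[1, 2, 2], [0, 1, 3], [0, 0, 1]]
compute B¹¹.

B = I + N where N = [[0, 2, 2], [0, 0, 3], [0, 0, 0]] is strictly upper-triangular, so N³ = 0.
(I + N)¹¹ = I + 11·N + 55·N² = [[1, 22, 352], [0, 1, 33], [0, 0, 1]].

[[1, 22, 352], [0, 1, 33], [0, 0, 1]]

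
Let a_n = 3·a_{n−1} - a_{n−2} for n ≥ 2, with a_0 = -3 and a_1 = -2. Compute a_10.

-5778

With companion matrix Q = [[3, -1], [1, 0]], [a_n, a_{n−1}]ᵀ = Q·[a_{n−1}, a_{n−2}]ᵀ, so [a_10, a_9]ᵀ = Q⁹·[a_1, a_0]ᵀ.
Q⁹ = [[6765, -2584], [2584, -987]], giving [a_10, a_9]ᵀ = [[-5778], [-2207]].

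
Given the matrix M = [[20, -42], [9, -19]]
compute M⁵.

tr M = 1 and det M = -2, so the characteristic polynomial is λ² − (1)λ + (-2) with roots 2 and -1.
Eigenvectors give P = [[7, 2], [3, 1]] with P⁻¹ = [[1, -2], [-3, 7]], and M = P·diag(2, -1)·P⁻¹.
Then M⁵ = P·diag(32, -1)·P⁻¹ = [[224, -2], [96, -1]] · [[1, -2], [-3, 7]] = [[230, -462], [99, -199]].

[[230, -462], [99, -199]]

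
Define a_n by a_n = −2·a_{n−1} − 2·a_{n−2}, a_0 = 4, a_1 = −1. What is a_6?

With companion matrix T = [[−2, −2], [1, 0]], [a_n, a_{n−1}]ᵀ = T·[a_{n−1}, a_{n−2}]ᵀ, so [a_6, a_5]ᵀ = T⁵·[a_1, a_0]ᵀ.
T⁵ = [[8, 8], [−4, 0]], giving [a_6, a_5]ᵀ = [[24], [4]].

24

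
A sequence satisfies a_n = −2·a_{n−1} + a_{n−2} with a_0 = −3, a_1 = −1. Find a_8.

With companion matrix B = [[−2, 1], [1, 0]], [a_n, a_{n−1}]ᵀ = B·[a_{n−1}, a_{n−2}]ᵀ, so [a_8, a_7]ᵀ = B⁷·[a_1, a_0]ᵀ.
B⁷ = [[−408, 169], [169, −70]], giving [a_8, a_7]ᵀ = [[−99], [41]].

−99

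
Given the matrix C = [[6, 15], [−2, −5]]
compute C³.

C² = C (a projection; rank 1, trace 1), so C³ = C.

[[6, 15], [−2, −5]]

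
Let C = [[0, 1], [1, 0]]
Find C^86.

C² = I (check: tr C = 0 and det C = -1), so C^86 = I since 86 is even.

[[1, 0], [0, 1]]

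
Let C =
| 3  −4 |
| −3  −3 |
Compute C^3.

C^2 = [[21, 0], [0, 21]]
C^3 = [[63, −84], [−63, −63]]

[[63, −84], [−63, −63]]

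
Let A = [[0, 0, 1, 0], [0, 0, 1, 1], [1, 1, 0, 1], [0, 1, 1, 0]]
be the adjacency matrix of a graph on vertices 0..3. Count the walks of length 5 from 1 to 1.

12

The number of length-5 walks from vertex 1 to vertex 1 is entry (1,1) of A⁵, where A is the adjacency matrix.
A² = [[1, 1, 0, 1], [1, 2, 1, 1], [0, 1, 3, 1], [1, 1, 1, 2]]
A³ = [[0, 1, 3, 1], [1, 2, 4, 3], [3, 4, 2, 4], [1, 3, 4, 2]]
A⁴ = [[3, 4, 2, 4], [4, 7, 6, 6], [2, 6, 11, 6], [4, 6, 6, 7]]
A⁵ = [[2, 6, 11, 6], [6, 12, 17, 13], [11, 17, 14, 17], [6, 13, 17, 12]]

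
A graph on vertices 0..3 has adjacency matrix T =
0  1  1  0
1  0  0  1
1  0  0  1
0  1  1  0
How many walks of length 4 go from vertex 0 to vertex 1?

The number of length-4 walks from vertex 0 to vertex 1 is entry (0,1) of T⁴, where T is the adjacency matrix.
T² = [[2, 0, 0, 2], [0, 2, 2, 0], [0, 2, 2, 0], [2, 0, 0, 2]]
T³ = [[0, 4, 4, 0], [4, 0, 0, 4], [4, 0, 0, 4], [0, 4, 4, 0]]
T⁴ = [[8, 0, 0, 8], [0, 8, 8, 0], [0, 8, 8, 0], [8, 0, 0, 8]]

0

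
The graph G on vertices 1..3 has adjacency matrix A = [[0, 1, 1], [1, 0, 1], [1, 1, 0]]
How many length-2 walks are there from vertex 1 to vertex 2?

The number of length-2 walks from vertex 1 to vertex 2 is entry (1,2) of A², where A is the adjacency matrix.
A² = [[2, 1, 1], [1, 2, 1], [1, 1, 2]]

1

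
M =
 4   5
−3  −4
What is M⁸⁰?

[[1, 0], [0, 1]]

M² = I (check: tr M = 0 and det M = −1), so M⁸⁰ = I since 80 is even.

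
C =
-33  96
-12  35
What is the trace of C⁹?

tr C = 2 and det C = -3, so the characteristic polynomial is λ² − (2)λ + (-3) with roots -1 and 3.
Eigenvectors give P = [[-3, 8], [-1, 3]] with P⁻¹ = [[-3, 8], [-1, 3]], and C = P·diag(-1, 3)·P⁻¹.
Then C⁹ = P·diag(-1, 19683)·P⁻¹ = [[3, 157464], [1, 59049]] · [[-3, 8], [-1, 3]] = [[-157473, 472416], [-59052, 177155]].

19682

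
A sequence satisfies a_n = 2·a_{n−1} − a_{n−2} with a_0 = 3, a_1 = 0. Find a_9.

With companion matrix Q = [[2, −1], [1, 0]], [a_n, a_{n−1}]ᵀ = Q·[a_{n−1}, a_{n−2}]ᵀ, so [a_9, a_8]ᵀ = Q^8·[a_1, a_0]ᵀ.
Q^8 = [[9, −8], [8, −7]], giving [a_9, a_8]ᵀ = [[−24], [−21]].

−24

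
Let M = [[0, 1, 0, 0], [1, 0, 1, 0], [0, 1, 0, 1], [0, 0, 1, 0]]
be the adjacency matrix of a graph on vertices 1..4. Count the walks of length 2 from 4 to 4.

The number of length-2 walks from vertex 4 to vertex 4 is entry (4,4) of M^2, where M is the adjacency matrix.
M^2 = [[1, 0, 1, 0], [0, 2, 0, 1], [1, 0, 2, 0], [0, 1, 0, 1]]

1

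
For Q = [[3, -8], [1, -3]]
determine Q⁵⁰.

Q² = I (check: tr Q = 0 and det Q = -1), so Q⁵⁰ = I since 50 is even.

[[1, 0], [0, 1]]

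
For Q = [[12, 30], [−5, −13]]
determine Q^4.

[[−114, −390], [65, 211]]

tr Q = −1 and det Q = −6, so the characteristic polynomial is λ² − (−1)λ + (−6) with roots 2 and −3.
Eigenvectors give P = [[3, −2], [−1, 1]] with P⁻¹ = [[1, 2], [1, 3]], and Q = P·diag(2, −3)·P⁻¹.
Then Q^4 = P·diag(16, 81)·P⁻¹ = [[48, −162], [−16, 81]] · [[1, 2], [1, 3]] = [[−114, −390], [65, 211]].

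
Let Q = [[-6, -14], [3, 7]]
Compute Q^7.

[[-6, -14], [3, 7]]

Q² = Q (a projection; rank 1, trace 1), so Q^7 = Q.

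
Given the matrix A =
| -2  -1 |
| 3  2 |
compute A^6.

[[1, 0], [0, 1]]

A² = I (check: tr A = 0 and det A = -1), so A^6 = I since 6 is even.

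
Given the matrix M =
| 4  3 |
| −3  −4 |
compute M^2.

[[7, 0], [0, 7]]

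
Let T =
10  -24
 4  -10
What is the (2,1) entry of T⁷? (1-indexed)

tr T = 0 and det T = -4, so the characteristic polynomial is λ² − (0)λ + (-4) with roots 2 and -2.
Eigenvectors give P = [[3, -2], [1, -1]] with P⁻¹ = [[1, -2], [1, -3]], and T = P·diag(2, -2)·P⁻¹.
Then T⁷ = P·diag(128, -128)·P⁻¹ = [[384, 256], [128, 128]] · [[1, -2], [1, -3]] = [[640, -1536], [256, -640]].

256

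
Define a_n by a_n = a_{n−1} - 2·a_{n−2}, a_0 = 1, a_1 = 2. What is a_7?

4

With companion matrix Q = [[1, -2], [1, 0]], [a_n, a_{n−1}]ᵀ = Q·[a_{n−1}, a_{n−2}]ᵀ, so [a_7, a_6]ᵀ = Q^6·[a_1, a_0]ᵀ.
Q^6 = [[7, -10], [5, 2]], giving [a_7, a_6]ᵀ = [[4], [12]].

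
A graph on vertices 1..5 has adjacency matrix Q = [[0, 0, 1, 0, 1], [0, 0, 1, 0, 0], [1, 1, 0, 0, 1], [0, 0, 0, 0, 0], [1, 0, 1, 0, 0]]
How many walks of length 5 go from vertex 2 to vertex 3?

The number of length-5 walks from vertex 2 to vertex 3 is entry (2,3) of Q^5, where Q is the adjacency matrix.
Q^2 = [[2, 1, 1, 0, 1], [1, 1, 0, 0, 1], [1, 0, 3, 0, 1], [0, 0, 0, 0, 0], [1, 1, 1, 0, 2]]
Q^3 = [[2, 1, 4, 0, 3], [1, 0, 3, 0, 1], [4, 3, 2, 0, 4], [0, 0, 0, 0, 0], [3, 1, 4, 0, 2]]
Q^4 = [[7, 4, 6, 0, 6], [4, 3, 2, 0, 4], [6, 2, 11, 0, 6], [0, 0, 0, 0, 0], [6, 4, 6, 0, 7]]
Q^5 = [[12, 6, 17, 0, 13], [6, 2, 11, 0, 6], [17, 11, 14, 0, 17], [0, 0, 0, 0, 0], [13, 6, 17, 0, 12]]

11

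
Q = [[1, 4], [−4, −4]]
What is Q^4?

Q^2 = [[−15, −12], [12, 0]]
Q^3 = [[33, −12], [12, 48]]
Q^4 = [[81, 180], [−180, −144]]

[[81, 180], [−180, −144]]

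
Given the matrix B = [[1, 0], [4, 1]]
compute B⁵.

B = I + N where N = [[0, 0], [4, 0]] is strictly lower-triangular, so N² = 0.
(I + N)⁵ = I + 5·N = [[1, 0], [20, 1]].

[[1, 0], [20, 1]]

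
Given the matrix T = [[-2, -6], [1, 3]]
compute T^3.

T² = T (a projection; rank 1, trace 1), so T^3 = T.

[[-2, -6], [1, 3]]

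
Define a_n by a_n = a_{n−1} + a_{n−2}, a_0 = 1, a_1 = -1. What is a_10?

-21

With companion matrix M = [[1, 1], [1, 0]], [a_n, a_{n−1}]ᵀ = M·[a_{n−1}, a_{n−2}]ᵀ, so [a_10, a_9]ᵀ = M^9·[a_1, a_0]ᵀ.
M^9 = [[55, 34], [34, 21]], giving [a_10, a_9]ᵀ = [[-21], [-13]].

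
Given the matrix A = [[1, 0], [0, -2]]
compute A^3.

A^2 = [[1, 0], [0, 4]]
A^3 = [[1, 0], [0, -8]]

[[1, 0], [0, -8]]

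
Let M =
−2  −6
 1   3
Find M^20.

M² = M (a projection; rank 1, trace 1), so M^20 = M.

[[−2, −6], [1, 3]]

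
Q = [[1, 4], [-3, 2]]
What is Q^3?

[[-47, -20], [15, -52]]

Q^2 = [[-11, 12], [-9, -8]]
Q^3 = [[-47, -20], [15, -52]]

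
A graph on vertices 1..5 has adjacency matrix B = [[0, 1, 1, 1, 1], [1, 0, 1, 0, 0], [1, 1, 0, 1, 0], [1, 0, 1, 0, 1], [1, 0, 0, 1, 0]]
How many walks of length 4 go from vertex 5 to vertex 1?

13

The number of length-4 walks from vertex 5 to vertex 1 is entry (5,1) of B^4, where B is the adjacency matrix.
B^2 = [[4, 1, 2, 2, 1], [1, 2, 1, 2, 1], [2, 1, 3, 1, 2], [2, 2, 1, 3, 1], [1, 1, 2, 1, 2]]
B^3 = [[6, 6, 7, 7, 6], [6, 2, 5, 3, 3], [7, 5, 4, 7, 3], [7, 3, 7, 4, 5], [6, 3, 3, 5, 2]]
B^4 = [[26, 13, 19, 19, 13], [13, 11, 11, 14, 9], [19, 11, 19, 14, 14], [19, 14, 14, 19, 11], [13, 9, 14, 11, 11]]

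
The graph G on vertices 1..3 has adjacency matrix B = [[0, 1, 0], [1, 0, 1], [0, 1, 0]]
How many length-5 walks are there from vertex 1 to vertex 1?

0

The number of length-5 walks from vertex 1 to vertex 1 is entry (1,1) of B^5, where B is the adjacency matrix.
B^2 = [[1, 0, 1], [0, 2, 0], [1, 0, 1]]
B^3 = [[0, 2, 0], [2, 0, 2], [0, 2, 0]]
B^4 = [[2, 0, 2], [0, 4, 0], [2, 0, 2]]
B^5 = [[0, 4, 0], [4, 0, 4], [0, 4, 0]]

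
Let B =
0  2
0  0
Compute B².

B is strictly triangular, hence nilpotent: B² = 0, so B² = 0.

[[0, 0], [0, 0]]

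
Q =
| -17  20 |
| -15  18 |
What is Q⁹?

[[-61097, 80780], [-60585, 80268]]

tr Q = 1 and det Q = -6, so the characteristic polynomial is λ² − (1)λ + (-6) with roots 3 and -2.
Eigenvectors give P = [[-1, 4], [-1, 3]] with P⁻¹ = [[3, -4], [1, -1]], and Q = P·diag(3, -2)·P⁻¹.
Then Q⁹ = P·diag(19683, -512)·P⁻¹ = [[-19683, -2048], [-19683, -1536]] · [[3, -4], [1, -1]] = [[-61097, 80780], [-60585, 80268]].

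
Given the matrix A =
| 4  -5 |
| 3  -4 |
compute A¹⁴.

A² = I (check: tr A = 0 and det A = -1), so A¹⁴ = I since 14 is even.

[[1, 0], [0, 1]]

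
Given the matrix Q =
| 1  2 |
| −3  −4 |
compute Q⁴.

[[−29, −30], [45, 46]]

tr Q = −3 and det Q = 2, so the characteristic polynomial is λ² − (−3)λ + (2) with roots −2 and −1.
Eigenvectors give P = [[−2, −1], [3, 1]] with P⁻¹ = [[1, 1], [−3, −2]], and Q = P·diag(−2, −1)·P⁻¹.
Then Q⁴ = P·diag(16, 1)·P⁻¹ = [[−32, −1], [48, 1]] · [[1, 1], [−3, −2]] = [[−29, −30], [45, 46]].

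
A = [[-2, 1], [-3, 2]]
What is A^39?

[[-2, 1], [-3, 2]]

A² = I (check: tr A = 0 and det A = -1), so A^39 = A since 39 is odd.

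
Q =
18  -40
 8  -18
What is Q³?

tr Q = 0 and det Q = -4, so the characteristic polynomial is λ² − (0)λ + (-4) with roots -2 and 2.
Eigenvectors give P = [[2, 5], [1, 2]] with P⁻¹ = [[-2, 5], [1, -2]], and Q = P·diag(-2, 2)·P⁻¹.
Then Q³ = P·diag(-8, 8)·P⁻¹ = [[-16, 40], [-8, 16]] · [[-2, 5], [1, -2]] = [[72, -160], [32, -72]].

[[72, -160], [32, -72]]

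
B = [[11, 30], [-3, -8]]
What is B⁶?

tr B = 3 and det B = 2, so the characteristic polynomial is λ² − (3)λ + (2) with roots 2 and 1.
Eigenvectors give P = [[10, -3], [-3, 1]] with P⁻¹ = [[1, 3], [3, 10]], and B = P·diag(2, 1)·P⁻¹.
Then B⁶ = P·diag(64, 1)·P⁻¹ = [[640, -3], [-192, 1]] · [[1, 3], [3, 10]] = [[631, 1890], [-189, -566]].

[[631, 1890], [-189, -566]]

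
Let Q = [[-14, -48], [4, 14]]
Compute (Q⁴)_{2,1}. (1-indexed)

tr Q = 0 and det Q = -4, so the characteristic polynomial is λ² − (0)λ + (-4) with roots 2 and -2.
Eigenvectors give P = [[-3, 4], [1, -1]] with P⁻¹ = [[1, 4], [1, 3]], and Q = P·diag(2, -2)·P⁻¹.
Then Q⁴ = P·diag(16, 16)·P⁻¹ = [[-48, 64], [16, -16]] · [[1, 4], [1, 3]] = [[16, 0], [0, 16]].

0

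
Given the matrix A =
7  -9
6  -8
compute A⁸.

tr A = -1 and det A = -2, so the characteristic polynomial is λ² − (-1)λ + (-2) with roots -2 and 1.
Eigenvectors give P = [[1, 3], [1, 2]] with P⁻¹ = [[-2, 3], [1, -1]], and A = P·diag(-2, 1)·P⁻¹.
Then A⁸ = P·diag(256, 1)·P⁻¹ = [[256, 3], [256, 2]] · [[-2, 3], [1, -1]] = [[-509, 765], [-510, 766]].

[[-509, 765], [-510, 766]]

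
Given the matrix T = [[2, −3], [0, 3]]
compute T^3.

[[8, −57], [0, 27]]

T^2 = [[4, −15], [0, 9]]
T^3 = [[8, −57], [0, 27]]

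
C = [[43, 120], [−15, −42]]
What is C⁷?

[[20707, 55560], [−6945, −18648]]

tr C = 1 and det C = −6, so the characteristic polynomial is λ² − (1)λ + (−6) with roots −2 and 3.
Eigenvectors give P = [[−8, −3], [3, 1]] with P⁻¹ = [[1, 3], [−3, −8]], and C = P·diag(−2, 3)·P⁻¹.
Then C⁷ = P·diag(−128, 2187)·P⁻¹ = [[1024, −6561], [−384, 2187]] · [[1, 3], [−3, −8]] = [[20707, 55560], [−6945, −18648]].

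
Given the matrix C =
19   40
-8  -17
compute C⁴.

[[401, 800], [-160, -319]]

tr C = 2 and det C = -3, so the characteristic polynomial is λ² − (2)λ + (-3) with roots 3 and -1.
Eigenvectors give P = [[5, 2], [-2, -1]] with P⁻¹ = [[1, 2], [-2, -5]], and C = P·diag(3, -1)·P⁻¹.
Then C⁴ = P·diag(81, 1)·P⁻¹ = [[405, 2], [-162, -1]] · [[1, 2], [-2, -5]] = [[401, 800], [-160, -319]].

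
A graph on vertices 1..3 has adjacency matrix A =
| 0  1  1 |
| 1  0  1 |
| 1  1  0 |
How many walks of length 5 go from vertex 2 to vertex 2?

10

The number of length-5 walks from vertex 2 to vertex 2 is entry (2,2) of A⁵, where A is the adjacency matrix.
A² = [[2, 1, 1], [1, 2, 1], [1, 1, 2]]
A³ = [[2, 3, 3], [3, 2, 3], [3, 3, 2]]
A⁴ = [[6, 5, 5], [5, 6, 5], [5, 5, 6]]
A⁵ = [[10, 11, 11], [11, 10, 11], [11, 11, 10]]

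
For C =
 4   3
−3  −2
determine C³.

[[10, 9], [−9, −8]]

C² = [[7, 6], [−6, −5]]
C³ = [[10, 9], [−9, −8]]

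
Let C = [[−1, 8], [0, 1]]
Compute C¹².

C² = I (check: tr C = 0 and det C = −1), so C¹² = I since 12 is even.

[[1, 0], [0, 1]]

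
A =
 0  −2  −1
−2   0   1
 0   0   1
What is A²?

[[4, 0, −3], [0, 4, 3], [0, 0, 1]]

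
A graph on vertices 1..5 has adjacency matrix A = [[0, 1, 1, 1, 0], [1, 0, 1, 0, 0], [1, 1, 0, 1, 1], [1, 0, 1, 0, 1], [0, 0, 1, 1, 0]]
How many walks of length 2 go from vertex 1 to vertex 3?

The number of length-2 walks from vertex 1 to vertex 3 is entry (1,3) of A², where A is the adjacency matrix.
A² = [[3, 1, 2, 1, 2], [1, 2, 1, 2, 1], [2, 1, 4, 2, 1], [1, 2, 2, 3, 1], [2, 1, 1, 1, 2]]

2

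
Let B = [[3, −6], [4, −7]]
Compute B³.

tr B = −4 and det B = 3, so the characteristic polynomial is λ² − (−4)λ + (3) with roots −1 and −3.
Eigenvectors give P = [[3, 1], [2, 1]] with P⁻¹ = [[1, −1], [−2, 3]], and B = P·diag(−1, −3)·P⁻¹.
Then B³ = P·diag(−1, −27)·P⁻¹ = [[−3, −27], [−2, −27]] · [[1, −1], [−2, 3]] = [[51, −78], [52, −79]].

[[51, −78], [52, −79]]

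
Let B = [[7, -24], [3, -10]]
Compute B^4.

[[-119, 360], [-45, 136]]

tr B = -3 and det B = 2, so the characteristic polynomial is λ² − (-3)λ + (2) with roots -1 and -2.
Eigenvectors give P = [[3, -8], [1, -3]] with P⁻¹ = [[3, -8], [1, -3]], and B = P·diag(-1, -2)·P⁻¹.
Then B^4 = P·diag(1, 16)·P⁻¹ = [[3, -128], [1, -48]] · [[3, -8], [1, -3]] = [[-119, 360], [-45, 136]].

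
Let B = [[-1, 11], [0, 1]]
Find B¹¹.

[[-1, 11], [0, 1]]

B² = I (check: tr B = 0 and det B = -1), so B¹¹ = B since 11 is odd.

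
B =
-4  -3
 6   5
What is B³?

[[-10, -9], [18, 17]]

tr B = 1 and det B = -2, so the characteristic polynomial is λ² − (1)λ + (-2) with roots -1 and 2.
Eigenvectors give P = [[-1, -1], [1, 2]] with P⁻¹ = [[-2, -1], [1, 1]], and B = P·diag(-1, 2)·P⁻¹.
Then B³ = P·diag(-1, 8)·P⁻¹ = [[1, -8], [-1, 16]] · [[-2, -1], [1, 1]] = [[-10, -9], [18, 17]].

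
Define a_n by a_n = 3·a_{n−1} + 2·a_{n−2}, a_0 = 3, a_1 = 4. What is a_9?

127126

With companion matrix B = [[3, 2], [1, 0]], [a_n, a_{n−1}]ᵀ = B·[a_{n−1}, a_{n−2}]ᵀ, so [a_9, a_8]ᵀ = B⁸·[a_1, a_0]ᵀ.
B⁸ = [[22363, 12558], [6279, 3526]], giving [a_9, a_8]ᵀ = [[127126], [35694]].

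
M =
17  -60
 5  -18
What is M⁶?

tr M = -1 and det M = -6, so the characteristic polynomial is λ² − (-1)λ + (-6) with roots -3 and 2.
Eigenvectors give P = [[3, 4], [1, 1]] with P⁻¹ = [[-1, 4], [1, -3]], and M = P·diag(-3, 2)·P⁻¹.
Then M⁶ = P·diag(729, 64)·P⁻¹ = [[2187, 256], [729, 64]] · [[-1, 4], [1, -3]] = [[-1931, 7980], [-665, 2724]].

[[-1931, 7980], [-665, 2724]]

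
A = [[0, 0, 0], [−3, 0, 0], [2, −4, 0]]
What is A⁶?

[[0, 0, 0], [0, 0, 0], [0, 0, 0]]

A is strictly triangular, hence nilpotent: A³ = 0, so A⁶ = 0.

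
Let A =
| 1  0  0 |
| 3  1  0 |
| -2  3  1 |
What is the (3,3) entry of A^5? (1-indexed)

A = I + N where N = [[0, 0, 0], [3, 0, 0], [-2, 3, 0]] is strictly lower-triangular, so N^3 = 0.
(I + N)^5 = I + 5·N + 10·N^2 = [[1, 0, 0], [15, 1, 0], [80, 15, 1]].

1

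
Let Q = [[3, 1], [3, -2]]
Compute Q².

[[12, 1], [3, 7]]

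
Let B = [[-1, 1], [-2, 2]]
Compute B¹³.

[[-1, 1], [-2, 2]]

B² = B (a projection; rank 1, trace 1), so B¹³ = B.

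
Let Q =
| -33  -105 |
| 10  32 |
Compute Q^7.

tr Q = -1 and det Q = -6, so the characteristic polynomial is λ² − (-1)λ + (-6) with roots -3 and 2.
Eigenvectors give P = [[7, -3], [-2, 1]] with P⁻¹ = [[1, 3], [2, 7]], and Q = P·diag(-3, 2)·P⁻¹.
Then Q^7 = P·diag(-2187, 128)·P⁻¹ = [[-15309, -384], [4374, 128]] · [[1, 3], [2, 7]] = [[-16077, -48615], [4630, 14018]].

[[-16077, -48615], [4630, 14018]]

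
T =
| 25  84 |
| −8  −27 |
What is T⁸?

[[−39359, −137760], [13120, 45921]]

tr T = −2 and det T = −3, so the characteristic polynomial is λ² − (−2)λ + (−3) with roots −3 and 1.
Eigenvectors give P = [[3, −7], [−1, 2]] with P⁻¹ = [[−2, −7], [−1, −3]], and T = P·diag(−3, 1)·P⁻¹.
Then T⁸ = P·diag(6561, 1)·P⁻¹ = [[19683, −7], [−6561, 2]] · [[−2, −7], [−1, −3]] = [[−39359, −137760], [13120, 45921]].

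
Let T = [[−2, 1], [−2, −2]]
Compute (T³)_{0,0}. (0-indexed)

T² = [[2, −4], [8, 2]]
T³ = [[4, 10], [−20, 4]]

4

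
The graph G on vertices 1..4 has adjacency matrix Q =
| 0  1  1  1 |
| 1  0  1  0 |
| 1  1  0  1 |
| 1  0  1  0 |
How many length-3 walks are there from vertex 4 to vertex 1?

The number of length-3 walks from vertex 4 to vertex 1 is entry (4,1) of Q³, where Q is the adjacency matrix.
Q² = [[3, 1, 2, 1], [1, 2, 1, 2], [2, 1, 3, 1], [1, 2, 1, 2]]
Q³ = [[4, 5, 5, 5], [5, 2, 5, 2], [5, 5, 4, 5], [5, 2, 5, 2]]

5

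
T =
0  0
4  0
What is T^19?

[[0, 0], [0, 0]]

T is strictly triangular, hence nilpotent: T^2 = 0, so T^19 = 0.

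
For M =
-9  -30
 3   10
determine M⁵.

[[-9, -30], [3, 10]]

M² = M (a projection; rank 1, trace 1), so M⁵ = M.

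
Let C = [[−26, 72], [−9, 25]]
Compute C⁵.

tr C = −1 and det C = −2, so the characteristic polynomial is λ² − (−1)λ + (−2) with roots −2 and 1.
Eigenvectors give P = [[3, −8], [1, −3]] with P⁻¹ = [[3, −8], [1, −3]], and C = P·diag(−2, 1)·P⁻¹.
Then C⁵ = P·diag(−32, 1)·P⁻¹ = [[−96, −8], [−32, −3]] · [[3, −8], [1, −3]] = [[−296, 792], [−99, 265]].

[[−296, 792], [−99, 265]]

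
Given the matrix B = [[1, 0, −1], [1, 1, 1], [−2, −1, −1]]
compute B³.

B² = [[3, 1, 0], [0, 0, −1], [−1, 0, 2]]
B³ = [[4, 1, −2], [2, 1, 1], [−5, −2, −1]]

[[4, 1, −2], [2, 1, 1], [−5, −2, −1]]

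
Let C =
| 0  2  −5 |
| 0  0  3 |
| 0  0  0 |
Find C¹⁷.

[[0, 0, 0], [0, 0, 0], [0, 0, 0]]

C is strictly triangular, hence nilpotent: C³ = 0, so C¹⁷ = 0.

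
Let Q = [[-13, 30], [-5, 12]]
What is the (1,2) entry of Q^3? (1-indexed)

210

tr Q = -1 and det Q = -6, so the characteristic polynomial is λ² − (-1)λ + (-6) with roots -3 and 2.
Eigenvectors give P = [[3, -2], [1, -1]] with P⁻¹ = [[1, -2], [1, -3]], and Q = P·diag(-3, 2)·P⁻¹.
Then Q^3 = P·diag(-27, 8)·P⁻¹ = [[-81, -16], [-27, -8]] · [[1, -2], [1, -3]] = [[-97, 210], [-35, 78]].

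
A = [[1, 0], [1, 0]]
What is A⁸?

A² = A (a projection; rank 1, trace 1), so A⁸ = A.

[[1, 0], [1, 0]]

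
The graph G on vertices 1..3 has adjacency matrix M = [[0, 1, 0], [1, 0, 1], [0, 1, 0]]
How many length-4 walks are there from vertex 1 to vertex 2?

The number of length-4 walks from vertex 1 to vertex 2 is entry (1,2) of M⁴, where M is the adjacency matrix.
M² = [[1, 0, 1], [0, 2, 0], [1, 0, 1]]
M³ = [[0, 2, 0], [2, 0, 2], [0, 2, 0]]
M⁴ = [[2, 0, 2], [0, 4, 0], [2, 0, 2]]

0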